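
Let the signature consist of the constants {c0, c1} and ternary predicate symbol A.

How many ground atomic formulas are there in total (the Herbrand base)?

8

With no function symbols, the Herbrand universe is just the 2 constants.
Ground atoms per predicate: A: 2^3 = 8.
Herbrand base size = 8 = 8.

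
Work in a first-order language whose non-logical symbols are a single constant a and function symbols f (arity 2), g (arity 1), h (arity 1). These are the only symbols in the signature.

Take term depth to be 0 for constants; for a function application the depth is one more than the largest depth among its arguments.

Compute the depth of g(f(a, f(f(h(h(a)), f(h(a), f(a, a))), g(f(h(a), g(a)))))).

depth(h(a)) = 1 + depth(a) = 1 + 0 = 1
depth(h(h(a))) = 1 + depth(h(a)) = 1 + 1 = 2
depth(f(a, a)) = 1 + max(0, 0) = 1
depth(f(h(a), f(a, a))) = 1 + max(1, 1) = 2
depth(f(h(h(a)), f(h(a), f(a, a)))) = 1 + max(2, 2) = 3
depth(g(a)) = 1 + depth(a) = 1 + 0 = 1
depth(f(h(a), g(a))) = 1 + max(1, 1) = 2
depth(g(f(h(a), g(a)))) = 1 + depth(f(h(a), g(a))) = 1 + 2 = 3
depth(f(f(h(h(a)), f(h(a), f(a, a))), g(f(h(a), g(a))))) = 1 + max(3, 3) = 4
depth(f(a, f(f(h(h(a)), f(h(a), f(a, a))), g(f(h(a), g(a)))))) = 1 + max(0, 4) = 5
depth(g(f(a, f(f(h(h(a)), f(h(a), f(a, a))), g(f(h(a), g(a))))))) = 1 + depth(f(a, f(f(h(h(a)), f(h(a), f(a, a))), g(f(h(a), g(a)))))) = 1 + 5 = 6

6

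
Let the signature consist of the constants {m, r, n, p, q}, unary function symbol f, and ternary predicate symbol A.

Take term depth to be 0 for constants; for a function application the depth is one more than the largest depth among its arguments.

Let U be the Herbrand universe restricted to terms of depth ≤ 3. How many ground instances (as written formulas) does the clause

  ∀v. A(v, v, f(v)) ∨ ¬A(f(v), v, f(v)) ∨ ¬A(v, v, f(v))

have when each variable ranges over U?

Ground terms of depth ≤ 3:
  Count level by level. With function symbols f/1, the terms of depth ≤ k are the 5 constants together with each function applied to depth-≤(k−1) tuples, so N_k = 5 + N_{k-1}.
  N_0 = 5
  N_1 = 5 + 5 = 10
  N_2 = 5 + 10 = 15
  N_3 = 5 + 15 = 20
So there are 20 ground terms available for substitution.
The body mentions the single quantified variable v; since ground terms form a free algebra, no two substitutions collapse to the same formula.
Number of ground instances = 20.

20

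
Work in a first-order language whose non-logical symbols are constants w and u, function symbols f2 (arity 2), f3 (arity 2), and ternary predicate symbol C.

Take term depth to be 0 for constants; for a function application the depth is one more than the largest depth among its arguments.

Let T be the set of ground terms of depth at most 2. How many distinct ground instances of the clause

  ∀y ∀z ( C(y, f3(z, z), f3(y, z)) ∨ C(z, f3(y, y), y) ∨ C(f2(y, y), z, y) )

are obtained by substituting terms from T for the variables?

40804

Ground terms of depth ≤ 2:
  Write N_k for the number of ground terms of depth ≤ k. A term of depth ≤ k is either a constant or a function symbol applied to arguments of depth ≤ k−1, so N_k = 2 + N_{k-1}^2 + N_{k-1}^2.
  N_0 = 2
  N_1 = 2 + 2^2 + 2^2 = 10
  N_2 = 2 + 10^2 + 10^2 = 202
So there are 202 ground terms available for substitution.
Each of y, z ranges independently over the available ground terms, and distinct assignments produce distinct instances.
Number of ground instances = 202^2 = 40804.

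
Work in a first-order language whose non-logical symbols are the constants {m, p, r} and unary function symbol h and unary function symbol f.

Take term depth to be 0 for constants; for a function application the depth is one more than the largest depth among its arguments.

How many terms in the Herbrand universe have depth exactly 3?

24

Let N_k = |{terms of depth ≤ k}|. Then N_0 = 3 and N_k = 3 + N_{k-1} + N_{k-1} for k ≥ 1 (one summand per function symbol, arity giving the exponent).
N_0 = 3
N_1 = 3 + 3 + 3 = 9
N_2 = 3 + 9 + 9 = 21
N_3 = 3 + 21 + 21 = 45
Terms of depth exactly 3: N_3 − N_2 = 45 − 21 = 24.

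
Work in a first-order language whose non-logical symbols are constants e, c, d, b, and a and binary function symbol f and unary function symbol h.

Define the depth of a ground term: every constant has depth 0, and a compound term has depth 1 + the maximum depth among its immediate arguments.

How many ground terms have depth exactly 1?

30

Count level by level. With function symbols f/2, h/1, the terms of depth ≤ k are the 5 constants together with each function applied to depth-≤(k−1) tuples, so N_k = 5 + N_{k-1}^2 + N_{k-1}.
N_0 = 5
N_1 = 5 + 5^2 + 5 = 35
Terms of depth exactly 1: N_1 − N_0 = 35 − 5 = 30.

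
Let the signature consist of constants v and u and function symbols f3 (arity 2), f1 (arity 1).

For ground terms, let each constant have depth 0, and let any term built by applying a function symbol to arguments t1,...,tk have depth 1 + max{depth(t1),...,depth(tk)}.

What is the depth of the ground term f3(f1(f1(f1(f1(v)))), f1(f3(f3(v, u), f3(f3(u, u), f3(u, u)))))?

depth(f1(v)) = 1 + depth(v) = 1 + 0 = 1
depth(f1(f1(v))) = 1 + depth(f1(v)) = 1 + 1 = 2
depth(f1(f1(f1(v)))) = 1 + depth(f1(f1(v))) = 1 + 2 = 3
depth(f1(f1(f1(f1(v))))) = 1 + depth(f1(f1(f1(v)))) = 1 + 3 = 4
depth(f3(v, u)) = 1 + max(0, 0) = 1
depth(f3(u, u)) = 1 + max(0, 0) = 1
depth(f3(f3(u, u), f3(u, u))) = 1 + max(1, 1) = 2
depth(f3(f3(v, u), f3(f3(u, u), f3(u, u)))) = 1 + max(1, 2) = 3
depth(f1(f3(f3(v, u), f3(f3(u, u), f3(u, u))))) = 1 + depth(f3(f3(v, u), f3(f3(u, u), f3(u, u)))) = 1 + 3 = 4
depth(f3(f1(f1(f1(f1(v)))), f1(f3(f3(v, u), f3(f3(u, u), f3(u, u)))))) = 1 + max(4, 4) = 5

5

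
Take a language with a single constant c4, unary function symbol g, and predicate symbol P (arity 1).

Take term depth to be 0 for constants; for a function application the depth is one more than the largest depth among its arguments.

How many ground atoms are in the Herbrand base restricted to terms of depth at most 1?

First count ground terms of depth ≤ 1.
Let N_k count ground terms of depth at most k. Each non-constant term of depth ≤ k is some function symbol applied to depth-≤(k−1) arguments, giving N_k = 1 + N_{k-1}.
N_0 = 1
N_1 = 1 + 1 = 2
Explicitly: c4, g(c4).
So |H| = 2.
Ground atoms are formed by filling each argument slot of a predicate with a term from H, so an r-ary predicate gives |H|^r atoms:
  P: 2
Total ground atoms: 2.

2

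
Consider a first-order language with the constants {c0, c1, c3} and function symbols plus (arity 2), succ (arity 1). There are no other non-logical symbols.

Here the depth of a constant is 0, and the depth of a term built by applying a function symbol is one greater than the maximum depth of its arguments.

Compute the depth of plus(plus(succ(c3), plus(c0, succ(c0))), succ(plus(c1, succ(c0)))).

depth(succ(c3)) = 1 + depth(c3) = 1 + 0 = 1
depth(succ(c0)) = 1 + depth(c0) = 1 + 0 = 1
depth(plus(c0, succ(c0))) = 1 + max(0, 1) = 2
depth(plus(succ(c3), plus(c0, succ(c0)))) = 1 + max(1, 2) = 3
depth(plus(c1, succ(c0))) = 1 + max(0, 1) = 2
depth(succ(plus(c1, succ(c0)))) = 1 + depth(plus(c1, succ(c0))) = 1 + 2 = 3
depth(plus(plus(succ(c3), plus(c0, succ(c0))), succ(plus(c1, succ(c0))))) = 1 + max(3, 3) = 4

4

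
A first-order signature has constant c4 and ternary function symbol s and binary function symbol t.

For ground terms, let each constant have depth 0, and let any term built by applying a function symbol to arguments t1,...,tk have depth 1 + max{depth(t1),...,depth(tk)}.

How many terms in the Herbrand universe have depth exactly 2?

34

Let N_k count ground terms of depth at most k. Each non-constant term of depth ≤ k is some function symbol applied to depth-≤(k−1) arguments, giving N_k = 1 + N_{k-1}^3 + N_{k-1}^2.
N_0 = 1
N_1 = 1 + 1^3 + 1^2 = 3
N_2 = 1 + 3^3 + 3^2 = 37
Terms of depth exactly 2: N_2 − N_1 = 37 − 3 = 34.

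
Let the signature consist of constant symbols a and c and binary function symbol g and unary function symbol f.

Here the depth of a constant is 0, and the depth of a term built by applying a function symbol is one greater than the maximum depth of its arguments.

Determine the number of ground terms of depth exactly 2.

Let N_k count ground terms of depth at most k. Each non-constant term of depth ≤ k is some function symbol applied to depth-≤(k−1) arguments, giving N_k = 2 + N_{k-1}^2 + N_{k-1}.
N_0 = 2
N_1 = 2 + 2^2 + 2 = 8
N_2 = 2 + 8^2 + 8 = 74
Terms of depth exactly 2: N_2 − N_1 = 74 − 8 = 66.

66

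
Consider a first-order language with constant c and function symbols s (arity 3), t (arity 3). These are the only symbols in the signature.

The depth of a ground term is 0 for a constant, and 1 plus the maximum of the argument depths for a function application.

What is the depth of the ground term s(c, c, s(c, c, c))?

depth(s(c, c, c)) = 1 + max(0, 0, 0) = 1
depth(s(c, c, s(c, c, c))) = 1 + max(0, 0, 1) = 2

2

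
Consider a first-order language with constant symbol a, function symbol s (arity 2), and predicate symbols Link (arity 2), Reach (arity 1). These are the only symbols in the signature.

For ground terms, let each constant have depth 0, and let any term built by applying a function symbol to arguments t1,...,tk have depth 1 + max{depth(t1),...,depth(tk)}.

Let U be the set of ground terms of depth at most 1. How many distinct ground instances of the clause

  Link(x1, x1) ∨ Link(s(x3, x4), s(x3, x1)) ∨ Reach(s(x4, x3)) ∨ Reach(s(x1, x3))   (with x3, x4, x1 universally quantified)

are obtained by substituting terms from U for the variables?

Ground terms of depth ≤ 1:
  Let N_k count ground terms of depth at most k. Each non-constant term of depth ≤ k is some function symbol applied to depth-≤(k−1) arguments, giving N_k = 1 + N_{k-1}^2.
  N_0 = 1
  N_1 = 1 + 1^2 = 2
  Explicitly: a, s(a, a).
So there are 2 ground terms available for substitution.
The clause has 3 distinct variables (x3, x4, x1), each appearing in the body. In the free term algebra distinct substitutions yield syntactically distinct ground instances.
Number of ground instances = 2^3 = 8.

8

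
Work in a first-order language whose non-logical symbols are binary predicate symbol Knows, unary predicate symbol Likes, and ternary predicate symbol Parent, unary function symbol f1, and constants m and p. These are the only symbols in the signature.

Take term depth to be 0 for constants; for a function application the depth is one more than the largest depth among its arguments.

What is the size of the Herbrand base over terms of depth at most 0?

14

First count ground terms of depth ≤ 0.
Write N_k for the number of ground terms of depth ≤ k. A term of depth ≤ k is either a constant or a function symbol applied to arguments of depth ≤ k−1, so N_k = 2 + N_{k-1}.
N_0 = 2
So |H| = 2.
For each predicate symbol, the number of ground atoms is |H| raised to its arity; summing:
  Knows: 2^2 = 4;  Likes: 2;  Parent: 2^3 = 8
Total ground atoms: 4 + 2 + 8 = 14.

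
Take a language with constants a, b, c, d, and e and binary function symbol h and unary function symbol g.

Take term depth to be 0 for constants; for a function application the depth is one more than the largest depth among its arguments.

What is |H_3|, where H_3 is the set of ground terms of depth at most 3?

1601495

If N_k denotes the number of depth-≤k ground terms, the 5 constants give N_0 = 5, and each function symbol of arity r contributes N_{k-1}^r new terms at level k: N_k = 5 + N_{k-1}^2 + N_{k-1}.
N_0 = 5
N_1 = 5 + 5^2 + 5 = 35
N_2 = 5 + 35^2 + 35 = 1265
N_3 = 5 + 1265^2 + 1265 = 1601495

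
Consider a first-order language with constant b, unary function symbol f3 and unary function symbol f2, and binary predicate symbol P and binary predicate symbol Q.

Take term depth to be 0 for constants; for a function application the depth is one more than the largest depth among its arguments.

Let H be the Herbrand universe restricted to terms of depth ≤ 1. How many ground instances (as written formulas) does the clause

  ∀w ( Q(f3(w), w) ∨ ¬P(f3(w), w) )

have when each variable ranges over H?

3

Ground terms of depth ≤ 1:
  Write N_k for the number of ground terms of depth ≤ k. A term of depth ≤ k is either a constant or a function symbol applied to arguments of depth ≤ k−1, so N_k = 1 + N_{k-1} + N_{k-1}.
  N_0 = 1
  N_1 = 1 + 1 + 1 = 3
  Explicitly: b, f3(b), f2(b).
So there are 3 ground terms available for substitution.
The variable w ranges independently over the available ground terms, and distinct assignments produce distinct instances.
Number of ground instances = 3.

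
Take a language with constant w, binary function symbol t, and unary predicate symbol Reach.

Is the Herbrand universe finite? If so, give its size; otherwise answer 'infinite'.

The signature has at least one function symbol (t, arity 2) and at least one constant (w).
Iterating t gives infinitely many distinct ground terms: w, t(w, w), t(t(w, w), t(w, w)), ...
So the Herbrand universe is infinite.

infinite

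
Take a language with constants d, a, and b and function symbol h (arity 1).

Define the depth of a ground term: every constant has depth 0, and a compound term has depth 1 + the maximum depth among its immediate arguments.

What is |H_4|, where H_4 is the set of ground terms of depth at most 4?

If N_k denotes the number of depth-≤k ground terms, the 3 constants give N_0 = 3, and each function symbol of arity r contributes N_{k-1}^r new terms at level k: N_k = 3 + N_{k-1}.
N_0 = 3
N_1 = 3 + 3 = 6
N_2 = 3 + 6 = 9
N_3 = 3 + 9 = 12
N_4 = 3 + 12 = 15

15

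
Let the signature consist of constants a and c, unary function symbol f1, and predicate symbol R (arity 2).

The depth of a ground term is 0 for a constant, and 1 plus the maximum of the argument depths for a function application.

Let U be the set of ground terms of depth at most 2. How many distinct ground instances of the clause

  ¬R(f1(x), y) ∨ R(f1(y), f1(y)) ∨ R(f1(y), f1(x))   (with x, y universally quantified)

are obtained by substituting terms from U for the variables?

Ground terms of depth ≤ 2:
  Count level by level. With function symbols f1/1, the terms of depth ≤ k are the 2 constants together with each function applied to depth-≤(k−1) tuples, so N_k = 2 + N_{k-1}.
  N_0 = 2
  N_1 = 2 + 2 = 4
  N_2 = 2 + 4 = 6
  Explicitly: a, c, f1(a), f1(c), f1(f1(a)), f1(f1(c)).
So there are 6 ground terms available for substitution.
There are 2 variables to instantiate (x, y), each occurring in at least one literal, so different choices give different ground instances.
Number of ground instances = 6^2 = 36.

36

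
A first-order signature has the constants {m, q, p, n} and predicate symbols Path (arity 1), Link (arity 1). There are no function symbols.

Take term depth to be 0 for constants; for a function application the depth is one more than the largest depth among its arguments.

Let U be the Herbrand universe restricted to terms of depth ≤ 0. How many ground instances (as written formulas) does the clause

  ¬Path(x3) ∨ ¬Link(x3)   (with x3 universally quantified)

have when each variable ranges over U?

Ground terms of depth ≤ 0:
  With no function symbols every ground term is a constant, so there are exactly 4 ground terms at every depth bound.
  N_0 = 4
So there are 4 ground terms available for substitution.
The body mentions the single quantified variable x3; since ground terms form a free algebra, no two substitutions collapse to the same formula.
Number of ground instances = 4.

4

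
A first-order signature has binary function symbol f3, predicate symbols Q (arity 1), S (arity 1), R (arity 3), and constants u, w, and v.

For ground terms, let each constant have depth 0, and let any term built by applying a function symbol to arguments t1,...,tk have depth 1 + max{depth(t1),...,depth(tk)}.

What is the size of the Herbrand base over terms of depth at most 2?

First count ground terms of depth ≤ 2.
If N_k denotes the number of depth-≤k ground terms, the 3 constants give N_0 = 3, and each function symbol of arity r contributes N_{k-1}^r new terms at level k: N_k = 3 + N_{k-1}^2.
N_0 = 3
N_1 = 3 + 3^2 = 12
N_2 = 3 + 12^2 = 147
So |H| = 147.
A ground atom is a predicate applied to a tuple of terms from H, so the count is the sum over predicates of |H|^arity:
  Q: 147;  S: 147;  R: 147^3 = 3176523
Total ground atoms: 147 + 147 + 3176523 = 3176817.

3176817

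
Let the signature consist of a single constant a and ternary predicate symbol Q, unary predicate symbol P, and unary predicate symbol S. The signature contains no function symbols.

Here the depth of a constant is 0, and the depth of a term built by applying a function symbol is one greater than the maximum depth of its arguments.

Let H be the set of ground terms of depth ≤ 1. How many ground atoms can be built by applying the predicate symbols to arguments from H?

3

First count ground terms of depth ≤ 1.
With no function symbols every ground term is a constant, so there is exactly 1 ground term at every depth bound.
N_0 = 1
N_1 = 1
Explicitly: a.
So |H| = 1.
Ground atoms are formed by filling each argument slot of a predicate with a term from H, so an r-ary predicate gives |H|^r atoms:
  Q: 1^3 = 1;  P: 1;  S: 1
Total ground atoms: 1 + 1 + 1 = 3.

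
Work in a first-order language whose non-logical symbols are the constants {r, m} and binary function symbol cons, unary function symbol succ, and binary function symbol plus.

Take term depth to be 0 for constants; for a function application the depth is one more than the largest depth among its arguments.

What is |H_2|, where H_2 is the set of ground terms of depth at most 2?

302

Let N_k count ground terms of depth at most k. Each non-constant term of depth ≤ k is some function symbol applied to depth-≤(k−1) arguments, giving N_k = 2 + N_{k-1}^2 + N_{k-1} + N_{k-1}^2.
N_0 = 2
N_1 = 2 + 2^2 + 2 + 2^2 = 12
N_2 = 2 + 12^2 + 12 + 12^2 = 302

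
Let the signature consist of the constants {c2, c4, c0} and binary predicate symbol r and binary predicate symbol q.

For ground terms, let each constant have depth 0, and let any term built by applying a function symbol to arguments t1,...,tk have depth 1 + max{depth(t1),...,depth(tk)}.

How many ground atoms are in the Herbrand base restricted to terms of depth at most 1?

18

First count ground terms of depth ≤ 1.
With no function symbols every ground term is a constant, so there are exactly 3 ground terms at every depth bound.
N_0 = 3
N_1 = 3
Explicitly: c2, c4, c0.
So |H| = 3.
For each predicate symbol, the number of ground atoms is |H| raised to its arity; summing:
  r: 3^2 = 9;  q: 3^2 = 9
Total ground atoms: 9 + 9 = 18.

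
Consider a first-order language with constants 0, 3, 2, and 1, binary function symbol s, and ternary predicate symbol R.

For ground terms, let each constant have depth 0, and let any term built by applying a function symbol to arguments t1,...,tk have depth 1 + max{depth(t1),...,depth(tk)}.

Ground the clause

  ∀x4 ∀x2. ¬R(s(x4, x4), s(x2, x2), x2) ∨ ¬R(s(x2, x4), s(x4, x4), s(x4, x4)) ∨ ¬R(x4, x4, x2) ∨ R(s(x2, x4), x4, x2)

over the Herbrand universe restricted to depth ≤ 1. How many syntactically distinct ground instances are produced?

Ground terms of depth ≤ 1:
  Let N_k = |{terms of depth ≤ k}|. Then N_0 = 4 and N_k = 4 + N_{k-1}^2 for k ≥ 1 (one summand per function symbol, arity giving the exponent).
  N_0 = 4
  N_1 = 4 + 4^2 = 20
So there are 20 ground terms available for substitution.
The body mentions every one of the 2 quantified variables; since ground terms form a free algebra, no two substitutions collapse to the same formula.
Number of ground instances = 20^2 = 400.

400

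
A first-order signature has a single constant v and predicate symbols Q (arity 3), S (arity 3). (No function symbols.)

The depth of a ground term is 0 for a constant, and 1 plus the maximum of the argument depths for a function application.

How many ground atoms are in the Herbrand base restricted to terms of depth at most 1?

First count ground terms of depth ≤ 1.
With no function symbols every ground term is a constant, so there is exactly 1 ground term at every depth bound.
N_0 = 1
N_1 = 1
Explicitly: v.
So |H| = 1.
Each predicate of arity r yields |H|^r ground atoms (one per choice of an r-tuple from H):
  Q: 1^3 = 1;  S: 1^3 = 1
Total ground atoms: 1 + 1 = 2.

2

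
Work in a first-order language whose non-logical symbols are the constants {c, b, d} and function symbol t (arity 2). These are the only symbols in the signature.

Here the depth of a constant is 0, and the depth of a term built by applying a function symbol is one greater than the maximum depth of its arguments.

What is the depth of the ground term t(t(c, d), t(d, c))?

depth(t(c, d)) = 1 + max(0, 0) = 1
depth(t(d, c)) = 1 + max(0, 0) = 1
depth(t(t(c, d), t(d, c))) = 1 + max(1, 1) = 2

2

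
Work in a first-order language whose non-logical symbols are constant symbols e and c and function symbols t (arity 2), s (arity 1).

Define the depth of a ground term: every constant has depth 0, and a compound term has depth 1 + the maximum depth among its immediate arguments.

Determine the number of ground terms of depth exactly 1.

6

Let N_k count ground terms of depth at most k. Each non-constant term of depth ≤ k is some function symbol applied to depth-≤(k−1) arguments, giving N_k = 2 + N_{k-1}^2 + N_{k-1}.
N_0 = 2
N_1 = 2 + 2^2 + 2 = 8
Terms of depth exactly 1: N_1 − N_0 = 8 − 2 = 6.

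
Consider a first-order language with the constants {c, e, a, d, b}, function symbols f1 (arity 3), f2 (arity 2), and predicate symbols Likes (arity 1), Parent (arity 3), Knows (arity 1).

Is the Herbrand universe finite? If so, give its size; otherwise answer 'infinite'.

infinite

The signature has at least one function symbol (f1, arity 3) and at least one constant (c).
Iterating f1 gives infinitely many distinct ground terms: c, f1(c, c, c), f1(f1(c, c, c), f1(c, c, c), f1(c, c, c)), ...
So the Herbrand universe is infinite.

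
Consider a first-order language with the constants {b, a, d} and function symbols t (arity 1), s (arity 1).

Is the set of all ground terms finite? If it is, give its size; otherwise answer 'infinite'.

infinite

The signature has at least one function symbol (t, arity 1) and at least one constant (b).
Iterating t gives infinitely many distinct ground terms: b, t(b), t(t(b)), ...
So the Herbrand universe is infinite.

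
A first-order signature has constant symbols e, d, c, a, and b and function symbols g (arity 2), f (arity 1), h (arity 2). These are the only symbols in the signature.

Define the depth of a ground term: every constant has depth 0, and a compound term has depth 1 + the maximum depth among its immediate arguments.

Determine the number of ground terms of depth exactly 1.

Count level by level. With function symbols g/2, f/1, h/2, the terms of depth ≤ k are the 5 constants together with each function applied to depth-≤(k−1) tuples, so N_k = 5 + N_{k-1}^2 + N_{k-1} + N_{k-1}^2.
N_0 = 5
N_1 = 5 + 5^2 + 5 + 5^2 = 60
Terms of depth exactly 1: N_1 − N_0 = 60 − 5 = 55.

55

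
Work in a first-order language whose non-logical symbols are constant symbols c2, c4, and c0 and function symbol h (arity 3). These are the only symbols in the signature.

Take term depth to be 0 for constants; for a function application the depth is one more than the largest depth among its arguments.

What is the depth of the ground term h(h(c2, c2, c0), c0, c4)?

2

depth(h(c2, c2, c0)) = 1 + max(0, 0, 0) = 1
depth(h(h(c2, c2, c0), c0, c4)) = 1 + max(1, 0, 0) = 2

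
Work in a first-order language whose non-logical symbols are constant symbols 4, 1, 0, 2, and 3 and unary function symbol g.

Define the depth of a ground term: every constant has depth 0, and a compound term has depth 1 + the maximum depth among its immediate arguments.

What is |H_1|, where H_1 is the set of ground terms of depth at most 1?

10

Count level by level. With function symbols g/1, the terms of depth ≤ k are the 5 constants together with each function applied to depth-≤(k−1) tuples, so N_k = 5 + N_{k-1}.
N_0 = 5
N_1 = 5 + 5 = 10
Explicitly: 4, 1, 0, 2, 3, g(4), g(1), g(0), g(2), g(3).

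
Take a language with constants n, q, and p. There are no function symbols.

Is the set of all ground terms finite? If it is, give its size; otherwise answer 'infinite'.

3

There are no function symbols, so every ground term is one of the 3 constants.
The Herbrand universe is {n, q, p}, which is finite with 3 elements.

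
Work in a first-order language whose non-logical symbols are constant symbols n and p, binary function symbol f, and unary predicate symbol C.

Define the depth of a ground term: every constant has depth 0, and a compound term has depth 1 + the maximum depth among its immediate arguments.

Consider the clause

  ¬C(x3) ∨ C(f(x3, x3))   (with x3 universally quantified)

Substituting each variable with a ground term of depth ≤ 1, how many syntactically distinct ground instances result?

Ground terms of depth ≤ 1:
  If N_k denotes the number of depth-≤k ground terms, the 2 constants give N_0 = 2, and each function symbol of arity r contributes N_{k-1}^r new terms at level k: N_k = 2 + N_{k-1}^2.
  N_0 = 2
  N_1 = 2 + 2^2 = 6
  Explicitly: n, p, f(n, n), f(n, p), f(p, n), f(p, p).
So there are 6 ground terms available for substitution.
There is 1 variable to instantiate (x3),  occurring in at least one literal, so different choices give different ground instances.
Number of ground instances = 6.

6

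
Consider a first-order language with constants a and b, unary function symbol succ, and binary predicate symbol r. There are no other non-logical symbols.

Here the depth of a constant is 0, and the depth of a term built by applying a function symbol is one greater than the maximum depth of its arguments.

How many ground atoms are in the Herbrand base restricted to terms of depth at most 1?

First count ground terms of depth ≤ 1.
Write N_k for the number of ground terms of depth ≤ k. A term of depth ≤ k is either a constant or a function symbol applied to arguments of depth ≤ k−1, so N_k = 2 + N_{k-1}.
N_0 = 2
N_1 = 2 + 2 = 4
So |H| = 4.
For each predicate symbol, the number of ground atoms is |H| raised to its arity; summing:
  r: 4^2 = 16
Total ground atoms: 16.

16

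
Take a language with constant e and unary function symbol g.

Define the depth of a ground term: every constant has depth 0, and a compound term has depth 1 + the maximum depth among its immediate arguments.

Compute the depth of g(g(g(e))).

3

depth(g(e)) = 1 + depth(e) = 1 + 0 = 1
depth(g(g(e))) = 1 + depth(g(e)) = 1 + 1 = 2
depth(g(g(g(e)))) = 1 + depth(g(g(e))) = 1 + 2 = 3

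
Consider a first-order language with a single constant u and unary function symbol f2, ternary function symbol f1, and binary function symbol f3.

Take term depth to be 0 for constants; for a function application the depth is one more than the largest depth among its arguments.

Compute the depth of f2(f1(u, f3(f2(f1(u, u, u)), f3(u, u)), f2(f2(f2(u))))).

5

depth(f1(u, u, u)) = 1 + max(0, 0, 0) = 1
depth(f2(f1(u, u, u))) = 1 + depth(f1(u, u, u)) = 1 + 1 = 2
depth(f3(u, u)) = 1 + max(0, 0) = 1
depth(f3(f2(f1(u, u, u)), f3(u, u))) = 1 + max(2, 1) = 3
depth(f2(u)) = 1 + depth(u) = 1 + 0 = 1
depth(f2(f2(u))) = 1 + depth(f2(u)) = 1 + 1 = 2
depth(f2(f2(f2(u)))) = 1 + depth(f2(f2(u))) = 1 + 2 = 3
depth(f1(u, f3(f2(f1(u, u, u)), f3(u, u)), f2(f2(f2(u))))) = 1 + max(0, 3, 3) = 4
depth(f2(f1(u, f3(f2(f1(u, u, u)), f3(u, u)), f2(f2(f2(u)))))) = 1 + depth(f1(u, f3(f2(f1(u, u, u)), f3(u, u)), f2(f2(f2(u))))) = 1 + 4 = 5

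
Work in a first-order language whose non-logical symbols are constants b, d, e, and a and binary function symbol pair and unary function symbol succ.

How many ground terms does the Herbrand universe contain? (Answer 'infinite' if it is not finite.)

infinite

The signature has at least one function symbol (pair, arity 2) and at least one constant (b).
Iterating pair gives infinitely many distinct ground terms: b, pair(b, b), pair(pair(b, b), pair(b, b)), ...
So the Herbrand universe is infinite.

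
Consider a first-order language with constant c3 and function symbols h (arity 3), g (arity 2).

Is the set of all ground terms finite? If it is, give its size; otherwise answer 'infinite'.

infinite

The signature has at least one function symbol (h, arity 3) and at least one constant (c3).
Iterating h gives infinitely many distinct ground terms: c3, h(c3, c3, c3), h(h(c3, c3, c3), h(c3, c3, c3), h(c3, c3, c3)), ...
So the Herbrand universe is infinite.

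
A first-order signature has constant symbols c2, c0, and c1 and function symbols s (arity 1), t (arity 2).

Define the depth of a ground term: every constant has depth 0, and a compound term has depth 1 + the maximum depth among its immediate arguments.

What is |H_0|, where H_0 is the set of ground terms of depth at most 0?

3

Write N_k for the number of ground terms of depth ≤ k. A term of depth ≤ k is either a constant or a function symbol applied to arguments of depth ≤ k−1, so N_k = 3 + N_{k-1} + N_{k-1}^2.
N_0 = 3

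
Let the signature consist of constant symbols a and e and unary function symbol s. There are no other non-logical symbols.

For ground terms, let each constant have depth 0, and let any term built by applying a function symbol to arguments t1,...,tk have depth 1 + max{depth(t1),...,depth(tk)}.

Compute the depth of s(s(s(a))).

depth(s(a)) = 1 + depth(a) = 1 + 0 = 1
depth(s(s(a))) = 1 + depth(s(a)) = 1 + 1 = 2
depth(s(s(s(a)))) = 1 + depth(s(s(a))) = 1 + 2 = 3

3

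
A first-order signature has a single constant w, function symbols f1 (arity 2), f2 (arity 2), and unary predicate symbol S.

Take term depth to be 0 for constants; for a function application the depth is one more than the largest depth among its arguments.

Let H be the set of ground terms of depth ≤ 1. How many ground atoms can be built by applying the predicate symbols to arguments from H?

3

First count ground terms of depth ≤ 1.
If N_k denotes the number of depth-≤k ground terms, the 1 constant gives N_0 = 1, and each function symbol of arity r contributes N_{k-1}^r new terms at level k: N_k = 1 + N_{k-1}^2 + N_{k-1}^2.
N_0 = 1
N_1 = 1 + 1^2 + 1^2 = 3
Explicitly: w, f1(w, w), f2(w, w).
So |H| = 3.
Each predicate of arity r yields |H|^r ground atoms (one per choice of an r-tuple from H):
  S: 3
Total ground atoms: 3.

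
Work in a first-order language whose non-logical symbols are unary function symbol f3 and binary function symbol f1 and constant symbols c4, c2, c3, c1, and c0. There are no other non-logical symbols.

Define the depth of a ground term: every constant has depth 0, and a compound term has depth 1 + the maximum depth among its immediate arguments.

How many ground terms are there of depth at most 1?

35

Write N_k for the number of ground terms of depth ≤ k. A term of depth ≤ k is either a constant or a function symbol applied to arguments of depth ≤ k−1, so N_k = 5 + N_{k-1} + N_{k-1}^2.
N_0 = 5
N_1 = 5 + 5 + 5^2 = 35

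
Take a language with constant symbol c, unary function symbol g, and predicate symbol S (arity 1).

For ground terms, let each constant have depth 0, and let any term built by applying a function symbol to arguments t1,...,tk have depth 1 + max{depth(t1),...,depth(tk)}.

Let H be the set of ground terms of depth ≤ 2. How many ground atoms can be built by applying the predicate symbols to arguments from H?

First count ground terms of depth ≤ 2.
Count level by level. With function symbols g/1, the terms of depth ≤ k are the 1 constant together with each function applied to depth-≤(k−1) tuples, so N_k = 1 + N_{k-1}.
N_0 = 1
N_1 = 1 + 1 = 2
N_2 = 1 + 2 = 3
So |H| = 3.
For each predicate symbol, the number of ground atoms is |H| raised to its arity; summing:
  S: 3
Total ground atoms: 3.

3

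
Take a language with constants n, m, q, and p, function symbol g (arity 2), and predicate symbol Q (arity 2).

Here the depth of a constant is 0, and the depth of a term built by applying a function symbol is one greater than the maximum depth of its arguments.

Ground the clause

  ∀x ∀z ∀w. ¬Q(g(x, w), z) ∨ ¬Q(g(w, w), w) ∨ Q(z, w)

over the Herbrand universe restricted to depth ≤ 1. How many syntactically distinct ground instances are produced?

Ground terms of depth ≤ 1:
  Count level by level. With function symbols g/2, the terms of depth ≤ k are the 4 constants together with each function applied to depth-≤(k−1) tuples, so N_k = 4 + N_{k-1}^2.
  N_0 = 4
  N_1 = 4 + 4^2 = 20
So there are 20 ground terms available for substitution.
The clause has 3 distinct variables (x, z, w), each appearing in the body. In the free term algebra distinct substitutions yield syntactically distinct ground instances.
Number of ground instances = 20^3 = 8000.

8000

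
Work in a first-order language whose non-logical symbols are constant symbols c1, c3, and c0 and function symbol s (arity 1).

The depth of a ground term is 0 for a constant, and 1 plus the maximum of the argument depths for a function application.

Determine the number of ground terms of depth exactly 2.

3

If N_k denotes the number of depth-≤k ground terms, the 3 constants give N_0 = 3, and each function symbol of arity r contributes N_{k-1}^r new terms at level k: N_k = 3 + N_{k-1}.
N_0 = 3
N_1 = 3 + 3 = 6
N_2 = 3 + 6 = 9
Terms of depth exactly 2: N_2 − N_1 = 9 − 6 = 3.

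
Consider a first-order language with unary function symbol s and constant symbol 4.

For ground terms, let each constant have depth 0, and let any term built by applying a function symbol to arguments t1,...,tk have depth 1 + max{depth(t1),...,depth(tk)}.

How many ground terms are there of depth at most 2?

3

If N_k denotes the number of depth-≤k ground terms, the 1 constant gives N_0 = 1, and each function symbol of arity r contributes N_{k-1}^r new terms at level k: N_k = 1 + N_{k-1}.
N_0 = 1
N_1 = 1 + 1 = 2
N_2 = 1 + 2 = 3
Explicitly: 4, s(4), s(s(4)).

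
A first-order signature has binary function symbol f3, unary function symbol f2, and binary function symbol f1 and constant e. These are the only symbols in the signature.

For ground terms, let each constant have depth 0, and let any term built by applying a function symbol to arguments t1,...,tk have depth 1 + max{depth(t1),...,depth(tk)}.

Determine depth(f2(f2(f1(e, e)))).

depth(f1(e, e)) = 1 + max(0, 0) = 1
depth(f2(f1(e, e))) = 1 + depth(f1(e, e)) = 1 + 1 = 2
depth(f2(f2(f1(e, e)))) = 1 + depth(f2(f1(e, e))) = 1 + 2 = 3

3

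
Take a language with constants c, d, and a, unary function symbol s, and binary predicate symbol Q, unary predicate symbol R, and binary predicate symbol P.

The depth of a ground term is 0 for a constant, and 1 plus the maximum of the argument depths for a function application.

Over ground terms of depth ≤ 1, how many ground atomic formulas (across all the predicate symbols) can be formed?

First count ground terms of depth ≤ 1.
Write N_k for the number of ground terms of depth ≤ k. A term of depth ≤ k is either a constant or a function symbol applied to arguments of depth ≤ k−1, so N_k = 3 + N_{k-1}.
N_0 = 3
N_1 = 3 + 3 = 6
So |H| = 6.
Ground atoms are formed by filling each argument slot of a predicate with a term from H, so an r-ary predicate gives |H|^r atoms:
  Q: 6^2 = 36;  R: 6;  P: 6^2 = 36
Total ground atoms: 36 + 6 + 36 = 78.

78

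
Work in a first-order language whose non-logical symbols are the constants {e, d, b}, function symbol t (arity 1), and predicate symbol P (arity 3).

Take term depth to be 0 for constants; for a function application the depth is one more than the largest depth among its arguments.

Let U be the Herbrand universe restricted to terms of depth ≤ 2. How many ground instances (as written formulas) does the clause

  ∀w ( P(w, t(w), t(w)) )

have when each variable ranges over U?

9

Ground terms of depth ≤ 2:
  If N_k denotes the number of depth-≤k ground terms, the 3 constants give N_0 = 3, and each function symbol of arity r contributes N_{k-1}^r new terms at level k: N_k = 3 + N_{k-1}.
  N_0 = 3
  N_1 = 3 + 3 = 6
  N_2 = 3 + 6 = 9
  Explicitly: e, d, b, t(e), t(d), t(b), t(t(e)), t(t(d)), t(t(b)).
So there are 9 ground terms available for substitution.
The clause has 1 distinct variable (w), which appears in the body. In the free term algebra distinct substitutions yield syntactically distinct ground instances.
Number of ground instances = 9.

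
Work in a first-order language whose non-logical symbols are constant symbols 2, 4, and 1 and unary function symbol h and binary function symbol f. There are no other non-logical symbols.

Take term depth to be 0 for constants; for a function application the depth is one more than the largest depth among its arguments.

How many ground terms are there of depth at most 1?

If N_k denotes the number of depth-≤k ground terms, the 3 constants give N_0 = 3, and each function symbol of arity r contributes N_{k-1}^r new terms at level k: N_k = 3 + N_{k-1} + N_{k-1}^2.
N_0 = 3
N_1 = 3 + 3 + 3^2 = 15

15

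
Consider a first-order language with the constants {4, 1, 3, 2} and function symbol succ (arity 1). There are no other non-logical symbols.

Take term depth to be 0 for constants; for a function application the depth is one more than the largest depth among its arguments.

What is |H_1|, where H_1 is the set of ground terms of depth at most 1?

8

Count level by level. With function symbols succ/1, the terms of depth ≤ k are the 4 constants together with each function applied to depth-≤(k−1) tuples, so N_k = 4 + N_{k-1}.
N_0 = 4
N_1 = 4 + 4 = 8
Explicitly: 4, 1, 3, 2, succ(4), succ(1), succ(3), succ(2).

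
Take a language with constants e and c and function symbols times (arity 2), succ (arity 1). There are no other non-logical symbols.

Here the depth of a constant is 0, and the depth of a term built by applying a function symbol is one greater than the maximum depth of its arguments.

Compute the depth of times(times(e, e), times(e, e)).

depth(times(e, e)) = 1 + max(0, 0) = 1
depth(times(times(e, e), times(e, e))) = 1 + max(1, 1) = 2

2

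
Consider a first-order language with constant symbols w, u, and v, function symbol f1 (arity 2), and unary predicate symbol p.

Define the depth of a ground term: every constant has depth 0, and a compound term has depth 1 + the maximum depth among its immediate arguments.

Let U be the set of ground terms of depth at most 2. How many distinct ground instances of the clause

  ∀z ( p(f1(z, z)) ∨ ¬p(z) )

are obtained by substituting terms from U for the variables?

147

Ground terms of depth ≤ 2:
  Write N_k for the number of ground terms of depth ≤ k. A term of depth ≤ k is either a constant or a function symbol applied to arguments of depth ≤ k−1, so N_k = 3 + N_{k-1}^2.
  N_0 = 3
  N_1 = 3 + 3^2 = 12
  N_2 = 3 + 12^2 = 147
So there are 147 ground terms available for substitution.
The clause has 1 distinct variable (z), which appears in the body. In the free term algebra distinct substitutions yield syntactically distinct ground instances.
Number of ground instances = 147.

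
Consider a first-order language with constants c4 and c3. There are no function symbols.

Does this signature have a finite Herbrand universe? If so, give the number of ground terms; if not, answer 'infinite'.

2

There are no function symbols, so every ground term is one of the 2 constants.
The Herbrand universe is {c4, c3}, which is finite with 2 elements.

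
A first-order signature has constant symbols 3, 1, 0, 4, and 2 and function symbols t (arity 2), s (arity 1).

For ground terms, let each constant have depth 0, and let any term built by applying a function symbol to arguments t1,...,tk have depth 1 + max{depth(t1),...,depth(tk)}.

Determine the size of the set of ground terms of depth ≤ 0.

If N_k denotes the number of depth-≤k ground terms, the 5 constants give N_0 = 5, and each function symbol of arity r contributes N_{k-1}^r new terms at level k: N_k = 5 + N_{k-1}^2 + N_{k-1}.
N_0 = 5
Explicitly: 3, 1, 0, 4, 2.

5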